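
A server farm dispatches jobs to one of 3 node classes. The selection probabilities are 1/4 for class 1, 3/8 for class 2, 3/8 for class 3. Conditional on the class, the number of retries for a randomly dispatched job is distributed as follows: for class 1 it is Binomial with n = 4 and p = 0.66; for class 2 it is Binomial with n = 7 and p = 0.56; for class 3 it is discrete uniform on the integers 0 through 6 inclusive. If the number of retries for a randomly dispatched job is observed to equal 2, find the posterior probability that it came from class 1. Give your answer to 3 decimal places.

0.445

Likelihoods P(X=2 | ·): 1: 0.302132; 2: 0.108607; 3: 0.142857.
Posterior ∝ prior × likelihood. Numerator for 1: 0.25·0.302132 = 0.075533.
Normalizing constant: 0.25·0.302132 + 0.375·0.108607 + 0.375·0.142857 = 0.169832.
P(1 | observation) = 0.075533 / 0.169832 = 0.444751.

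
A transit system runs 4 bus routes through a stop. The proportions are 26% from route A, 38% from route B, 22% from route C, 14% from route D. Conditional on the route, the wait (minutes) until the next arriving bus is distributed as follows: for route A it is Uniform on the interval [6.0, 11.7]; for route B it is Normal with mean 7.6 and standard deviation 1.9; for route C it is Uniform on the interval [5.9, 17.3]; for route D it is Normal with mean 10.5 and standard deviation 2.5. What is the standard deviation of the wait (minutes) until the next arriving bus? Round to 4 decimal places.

Per component, A: μ=8.85, E[X²]=81.03; B: μ=7.6, E[X²]=61.37; C: μ=11.6, E[X²]=145.39; D: μ=10.5, E[X²]=116.5.
E[X] = 0.26·8.85 + 0.38·7.6 + 0.22·11.6 + 0.14·10.5 = 9.211.
E[X²] = 0.26·81.03 + 0.38·61.37 + 0.22·145.39 + 0.14·116.5 = 92.6842.
Var(X) = E[X²] − (E[X])² = 92.6842 − 84.8425 = 7.84168.
SD(X) = √7.84168 = 2.8003.

2.8003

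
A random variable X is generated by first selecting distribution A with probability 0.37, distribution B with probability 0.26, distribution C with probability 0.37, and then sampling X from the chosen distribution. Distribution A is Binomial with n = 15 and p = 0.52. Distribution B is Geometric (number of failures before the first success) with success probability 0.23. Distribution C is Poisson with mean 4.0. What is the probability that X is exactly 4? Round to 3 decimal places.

Conditional on each component, P(X = 4): A: 0.0311028; B: 0.080852; C: 0.195367.
By total probability, P(X = 4) = 0.37·0.0311028 + 0.26·0.080852 + 0.37·0.195367 = 0.104815.

0.105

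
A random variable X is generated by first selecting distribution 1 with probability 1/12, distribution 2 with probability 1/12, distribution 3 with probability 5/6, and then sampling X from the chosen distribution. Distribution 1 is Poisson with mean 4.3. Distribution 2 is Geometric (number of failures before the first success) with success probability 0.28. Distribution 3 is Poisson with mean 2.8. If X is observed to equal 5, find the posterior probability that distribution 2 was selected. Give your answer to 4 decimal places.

Likelihoods P(X=5 | ·): 1: 0.166224; 2: 0.0541777; 3: 0.0872136.
Posterior ∝ prior × likelihood. Numerator for 2: 0.0833333·0.0541777 = 0.00451481.
Normalizing constant: 0.0833333·0.166224 + 0.0833333·0.0541777 + 0.833333·0.0872136 = 0.0910449.
P(2 | observation) = 0.00451481 / 0.0910449 = 0.0495888.

0.0496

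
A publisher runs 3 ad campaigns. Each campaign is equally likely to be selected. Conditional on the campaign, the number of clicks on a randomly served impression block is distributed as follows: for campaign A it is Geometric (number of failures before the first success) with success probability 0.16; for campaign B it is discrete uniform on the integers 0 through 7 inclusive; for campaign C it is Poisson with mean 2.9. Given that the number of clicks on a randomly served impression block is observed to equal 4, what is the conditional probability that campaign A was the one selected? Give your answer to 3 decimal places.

0.217

Likelihoods P(X=4 | ·): A: 0.0796594; B: 0.125; C: 0.162154.
Posterior ∝ prior × likelihood. Numerator for A: 0.333333·0.0796594 = 0.0265531.
Normalizing constant: 0.333333·0.0796594 + 0.333333·0.125 + 0.333333·0.162154 = 0.122271.
P(A | observation) = 0.0265531 / 0.122271 = 0.217166.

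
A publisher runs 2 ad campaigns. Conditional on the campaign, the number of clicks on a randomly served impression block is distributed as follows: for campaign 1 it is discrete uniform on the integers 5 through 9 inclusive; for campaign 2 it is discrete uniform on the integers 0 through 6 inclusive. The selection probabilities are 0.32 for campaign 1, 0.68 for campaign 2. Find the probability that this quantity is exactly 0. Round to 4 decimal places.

Conditional on each campaign, P(X = 0): 1: 0; 2: 0.142857.
By total probability, P(X = 0) = 0.32·0 + 0.68·0.142857 = 0.0971429.

0.0971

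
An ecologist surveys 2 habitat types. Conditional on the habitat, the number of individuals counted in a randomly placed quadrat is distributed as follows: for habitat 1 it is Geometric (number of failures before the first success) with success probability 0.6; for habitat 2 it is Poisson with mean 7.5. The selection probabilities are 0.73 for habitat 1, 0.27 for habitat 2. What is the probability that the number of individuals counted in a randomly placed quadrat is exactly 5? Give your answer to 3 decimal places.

Conditional on each habitat, P(X = 5): 1: 0.006144; 2: 0.109375.
By total probability, P(X = 5) = 0.73·0.006144 + 0.27·0.109375 = 0.0340163.

0.034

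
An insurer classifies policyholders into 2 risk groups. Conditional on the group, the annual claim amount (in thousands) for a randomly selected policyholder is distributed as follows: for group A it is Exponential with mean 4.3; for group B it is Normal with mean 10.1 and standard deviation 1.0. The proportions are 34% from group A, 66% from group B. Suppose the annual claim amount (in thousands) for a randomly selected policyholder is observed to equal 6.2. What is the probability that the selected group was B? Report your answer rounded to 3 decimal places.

Likelihoods f(6.2 | ·): A: 0.0549971; B: 0.000198655.
Posterior ∝ prior × likelihood. Numerator for B: 0.66·0.000198655 = 0.000131113.
Normalizing constant: 0.34·0.0549971 + 0.66·0.000198655 = 0.0188301.
P(B | observation) = 0.000131113 / 0.0188301 = 0.00696292.

0.007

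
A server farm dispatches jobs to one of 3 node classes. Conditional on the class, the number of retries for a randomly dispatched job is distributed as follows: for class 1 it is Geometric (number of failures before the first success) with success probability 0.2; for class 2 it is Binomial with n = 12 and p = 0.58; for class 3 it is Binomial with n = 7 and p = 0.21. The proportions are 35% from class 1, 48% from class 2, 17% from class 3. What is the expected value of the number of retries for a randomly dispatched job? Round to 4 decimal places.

Component means — 1: 4; 2: 6.96; 3: 1.47.
E[X] = 0.35·4 + 0.48·6.96 + 0.17·1.47 = 4.9907.

4.9907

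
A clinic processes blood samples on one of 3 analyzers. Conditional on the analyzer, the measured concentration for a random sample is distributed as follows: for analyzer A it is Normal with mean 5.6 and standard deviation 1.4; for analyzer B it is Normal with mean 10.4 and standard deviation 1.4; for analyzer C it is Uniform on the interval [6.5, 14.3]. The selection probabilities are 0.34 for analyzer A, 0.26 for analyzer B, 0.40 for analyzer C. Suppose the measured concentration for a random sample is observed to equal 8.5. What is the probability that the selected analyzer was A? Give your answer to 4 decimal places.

0.1231

Likelihoods f(8.5 | ·): A: 0.033346; B: 0.113457; C: 0.128205.
Posterior ∝ prior × likelihood. Numerator for A: 0.34·0.033346 = 0.0113376.
Normalizing constant: 0.34·0.033346 + 0.26·0.113457 + 0.4·0.128205 = 0.0921186.
P(A | observation) = 0.0113376 / 0.0921186 = 0.123076.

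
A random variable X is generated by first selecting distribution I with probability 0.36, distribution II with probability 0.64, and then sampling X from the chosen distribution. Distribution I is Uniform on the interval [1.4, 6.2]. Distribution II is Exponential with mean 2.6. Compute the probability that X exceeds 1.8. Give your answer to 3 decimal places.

Conditional on each component, P(X > 1.8): I: 0.916667; II: 0.50042.
By total probability, P(X > 1.8) = 0.36·0.916667 + 0.64·0.50042 = 0.650269.

0.650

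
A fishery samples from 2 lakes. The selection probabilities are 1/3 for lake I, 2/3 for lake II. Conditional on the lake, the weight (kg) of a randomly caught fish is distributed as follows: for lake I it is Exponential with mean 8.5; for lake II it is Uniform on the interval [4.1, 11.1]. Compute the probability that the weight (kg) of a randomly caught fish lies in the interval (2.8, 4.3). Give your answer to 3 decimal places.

0.058

Conditional on each lake, P(2.8 < X < 4.3): I: 0.116373; II: 0.0285714.
By total probability, P(2.8 < X < 4.3) = 0.333333·0.116373 + 0.666667·0.0285714 = 0.0578388.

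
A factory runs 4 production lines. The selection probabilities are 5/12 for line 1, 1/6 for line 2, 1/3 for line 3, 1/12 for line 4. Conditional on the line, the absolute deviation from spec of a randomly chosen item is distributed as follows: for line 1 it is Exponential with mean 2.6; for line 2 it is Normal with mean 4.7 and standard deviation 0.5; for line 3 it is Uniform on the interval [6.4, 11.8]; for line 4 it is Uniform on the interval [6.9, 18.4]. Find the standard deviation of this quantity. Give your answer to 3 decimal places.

Per component, 1: μ=2.6, E[X²]=13.52; 2: μ=4.7, E[X²]=22.34; 3: μ=9.1, E[X²]=85.24; 4: μ=12.65, E[X²]=171.043.
E[X] = 0.416667·2.6 + 0.166667·4.7 + 0.333333·9.1 + 0.0833333·12.65 = 5.95417.
E[X²] = 0.416667·13.52 + 0.166667·22.34 + 0.333333·85.24 + 0.0833333·171.043 = 52.0236.
Var(X) = E[X²] − (E[X])² = 52.0236 − 35.4521 = 16.5715.
SD(X) = √16.5715 = 4.07081.

4.071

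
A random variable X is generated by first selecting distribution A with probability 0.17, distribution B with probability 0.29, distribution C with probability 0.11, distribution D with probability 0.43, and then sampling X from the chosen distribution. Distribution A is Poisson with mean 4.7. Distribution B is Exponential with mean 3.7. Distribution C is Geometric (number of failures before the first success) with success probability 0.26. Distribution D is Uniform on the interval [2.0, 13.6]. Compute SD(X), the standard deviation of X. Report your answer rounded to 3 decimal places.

3.859

Per component, A: μ=4.7, E[X²]=26.79; B: μ=3.7, E[X²]=27.38; C: μ=2.84615, E[X²]=19.0473; D: μ=7.8, E[X²]=72.0533.
E[X] = 0.17·4.7 + 0.29·3.7 + 0.11·2.84615 + 0.43·7.8 = 5.53908.
E[X²] = 0.17·26.79 + 0.29·27.38 + 0.11·19.0473 + 0.43·72.0533 = 45.5726.
Var(X) = E[X²] − (E[X])² = 45.5726 − 30.6814 = 14.8913.
SD(X) = √14.8913 = 3.85892.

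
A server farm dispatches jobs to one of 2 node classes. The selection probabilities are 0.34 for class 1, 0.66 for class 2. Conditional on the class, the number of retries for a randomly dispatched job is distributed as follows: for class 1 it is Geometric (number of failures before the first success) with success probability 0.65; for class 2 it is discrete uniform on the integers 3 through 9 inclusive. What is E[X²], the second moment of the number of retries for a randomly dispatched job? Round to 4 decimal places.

For each component E[X²] = Var + (mean)², giving 1: 1.11834; 2: 40.
Overall E[X²] = 0.34·1.11834 + 0.66·40 = 26.7802.

26.7802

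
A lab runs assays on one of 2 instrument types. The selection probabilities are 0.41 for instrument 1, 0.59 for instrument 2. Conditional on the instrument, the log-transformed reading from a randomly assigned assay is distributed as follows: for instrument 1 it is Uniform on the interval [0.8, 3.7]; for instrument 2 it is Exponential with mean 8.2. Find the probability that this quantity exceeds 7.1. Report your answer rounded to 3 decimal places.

Conditional on each instrument, P(X > 7.1): 1: 0; 2: 0.420692.
By total probability, P(X > 7.1) = 0.41·0 + 0.59·0.420692 = 0.248208.

0.248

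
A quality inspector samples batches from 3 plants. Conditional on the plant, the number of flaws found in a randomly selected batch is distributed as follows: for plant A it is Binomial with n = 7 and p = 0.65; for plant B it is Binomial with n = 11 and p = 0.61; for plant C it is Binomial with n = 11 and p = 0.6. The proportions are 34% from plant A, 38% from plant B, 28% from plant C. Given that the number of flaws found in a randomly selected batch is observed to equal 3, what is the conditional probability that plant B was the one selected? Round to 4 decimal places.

0.1205

Likelihoods P(X=3 | ·): A: 0.144238; B: 0.0200443; C: 0.023357.
Posterior ∝ prior × likelihood. Numerator for B: 0.38·0.0200443 = 0.00761682.
Normalizing constant: 0.34·0.144238 + 0.38·0.0200443 + 0.28·0.023357 = 0.0631978.
P(B | observation) = 0.00761682 / 0.0631978 = 0.120524.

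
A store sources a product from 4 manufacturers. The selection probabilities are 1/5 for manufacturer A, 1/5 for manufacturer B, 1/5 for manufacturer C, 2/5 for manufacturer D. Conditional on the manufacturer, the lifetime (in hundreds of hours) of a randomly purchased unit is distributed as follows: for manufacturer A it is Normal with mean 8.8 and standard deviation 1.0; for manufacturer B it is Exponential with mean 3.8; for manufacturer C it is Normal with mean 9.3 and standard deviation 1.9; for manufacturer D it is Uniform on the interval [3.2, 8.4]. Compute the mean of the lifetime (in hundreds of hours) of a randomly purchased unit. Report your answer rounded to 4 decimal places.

6.7000

Component means — A: 8.8; B: 3.8; C: 9.3; D: 5.8.
E[X] = 0.2·8.8 + 0.2·3.8 + 0.2·9.3 + 0.4·5.8 = 6.7.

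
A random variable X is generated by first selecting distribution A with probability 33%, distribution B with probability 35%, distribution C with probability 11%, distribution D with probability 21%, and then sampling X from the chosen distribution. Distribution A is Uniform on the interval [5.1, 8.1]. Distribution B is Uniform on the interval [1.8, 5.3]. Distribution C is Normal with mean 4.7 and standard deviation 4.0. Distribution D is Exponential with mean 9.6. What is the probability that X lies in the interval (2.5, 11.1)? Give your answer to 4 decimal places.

0.7777

Conditional on each component, P(2.5 < X < 11.1): A: 1; B: 0.8; C: 0.654041; D: 0.456066.
By total probability, P(2.5 < X < 11.1) = 0.33·1 + 0.35·0.8 + 0.11·0.654041 + 0.21·0.456066 = 0.777718.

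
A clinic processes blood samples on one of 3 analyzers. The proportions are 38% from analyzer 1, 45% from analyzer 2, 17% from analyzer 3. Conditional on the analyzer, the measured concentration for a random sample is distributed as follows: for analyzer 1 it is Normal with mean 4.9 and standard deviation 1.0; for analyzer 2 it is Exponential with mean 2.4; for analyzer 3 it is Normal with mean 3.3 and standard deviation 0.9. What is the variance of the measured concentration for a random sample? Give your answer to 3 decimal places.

Per component, 1: μ=4.9, E[X²]=25.01; 2: μ=2.4, E[X²]=11.52; 3: μ=3.3, E[X²]=11.7.
E[X] = 0.38·4.9 + 0.45·2.4 + 0.17·3.3 = 3.503.
E[X²] = 0.38·25.01 + 0.45·11.52 + 0.17·11.7 = 16.6768.
Var(X) = E[X²] − (E[X])² = 16.6768 − 12.271 = 4.40579.

4.406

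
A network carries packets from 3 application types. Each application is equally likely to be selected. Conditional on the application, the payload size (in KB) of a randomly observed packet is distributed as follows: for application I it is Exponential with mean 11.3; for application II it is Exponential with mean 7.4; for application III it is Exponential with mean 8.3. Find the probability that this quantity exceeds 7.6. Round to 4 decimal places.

0.4229

Conditional on each application, P(X > 7.6): I: 0.510397; II: 0.35807; III: 0.400251.
By total probability, P(X > 7.6) = 0.333333·0.510397 + 0.333333·0.35807 + 0.333333·0.400251 = 0.422906.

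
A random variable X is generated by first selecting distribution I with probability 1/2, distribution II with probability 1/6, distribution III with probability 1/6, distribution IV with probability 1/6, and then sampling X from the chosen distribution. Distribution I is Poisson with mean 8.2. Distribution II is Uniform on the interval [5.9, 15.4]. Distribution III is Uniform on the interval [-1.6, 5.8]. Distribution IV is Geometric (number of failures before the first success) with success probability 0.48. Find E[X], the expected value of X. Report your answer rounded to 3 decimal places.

Component means — I: 8.2; II: 10.65; III: 2.1; IV: 1.08333.
E[X] = 0.5·8.2 + 0.166667·10.65 + 0.166667·2.1 + 0.166667·1.08333 = 6.40556.

6.406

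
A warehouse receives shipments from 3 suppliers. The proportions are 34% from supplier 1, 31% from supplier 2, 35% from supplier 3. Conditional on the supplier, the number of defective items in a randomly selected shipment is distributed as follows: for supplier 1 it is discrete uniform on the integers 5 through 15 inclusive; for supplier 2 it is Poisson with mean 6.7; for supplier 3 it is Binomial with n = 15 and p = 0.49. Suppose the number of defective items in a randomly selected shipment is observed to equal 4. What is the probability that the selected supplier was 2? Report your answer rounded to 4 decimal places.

Likelihoods P(X=4 | ·): 1: 0; 2: 0.103351; 3: 0.0477737.
Posterior ∝ prior × likelihood. Numerator for 2: 0.31·0.103351 = 0.0320388.
Normalizing constant: 0.34·0 + 0.31·0.103351 + 0.35·0.0477737 = 0.0487596.
P(2 | observation) = 0.0320388 / 0.0487596 = 0.657077.

0.6571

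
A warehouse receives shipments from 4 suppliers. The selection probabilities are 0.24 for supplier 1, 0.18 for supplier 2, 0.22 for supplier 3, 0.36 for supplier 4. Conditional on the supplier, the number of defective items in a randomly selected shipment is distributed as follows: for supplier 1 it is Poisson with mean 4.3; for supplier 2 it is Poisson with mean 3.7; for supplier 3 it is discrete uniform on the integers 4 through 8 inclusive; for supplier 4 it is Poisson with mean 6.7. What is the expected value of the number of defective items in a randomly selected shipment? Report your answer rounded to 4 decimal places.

Component means — 1: 4.3; 2: 3.7; 3: 6; 4: 6.7.
E[X] = 0.24·4.3 + 0.18·3.7 + 0.22·6 + 0.36·6.7 = 5.43.

5.4300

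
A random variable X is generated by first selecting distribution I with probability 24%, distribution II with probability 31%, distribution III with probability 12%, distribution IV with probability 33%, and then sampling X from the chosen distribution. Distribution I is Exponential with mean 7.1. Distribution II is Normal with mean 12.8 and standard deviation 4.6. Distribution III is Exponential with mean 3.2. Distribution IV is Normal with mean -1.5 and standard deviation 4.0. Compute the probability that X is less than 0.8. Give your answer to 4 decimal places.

Conditional on each component, P(X < 0.8): I: 0.10656; II: 0.0045444; III: 0.221199; IV: 0.717354.
By total probability, P(X < 0.8) = 0.24·0.10656 + 0.31·0.0045444 + 0.12·0.221199 + 0.33·0.717354 = 0.290254.

0.2903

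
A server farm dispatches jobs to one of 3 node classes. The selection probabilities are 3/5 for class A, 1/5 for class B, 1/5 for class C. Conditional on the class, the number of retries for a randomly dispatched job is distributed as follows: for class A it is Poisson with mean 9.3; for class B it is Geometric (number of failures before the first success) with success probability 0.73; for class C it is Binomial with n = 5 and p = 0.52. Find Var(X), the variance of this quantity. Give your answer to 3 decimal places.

Per component, A: μ=9.3, E[X²]=95.79; B: μ=0.369863, E[X²]=0.64346; C: μ=2.6, E[X²]=8.008.
E[X] = 0.6·9.3 + 0.2·0.369863 + 0.2·2.6 = 6.17397.
E[X²] = 0.6·95.79 + 0.2·0.64346 + 0.2·8.008 = 59.2043.
Var(X) = E[X²] − (E[X])² = 59.2043 − 38.1179 = 21.0864.

21.086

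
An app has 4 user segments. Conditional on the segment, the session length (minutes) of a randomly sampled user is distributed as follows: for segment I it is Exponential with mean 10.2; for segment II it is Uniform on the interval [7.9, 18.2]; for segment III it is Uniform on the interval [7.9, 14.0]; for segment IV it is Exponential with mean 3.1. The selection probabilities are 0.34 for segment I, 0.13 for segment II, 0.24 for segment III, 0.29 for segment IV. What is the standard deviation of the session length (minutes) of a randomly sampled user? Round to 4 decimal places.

Per component, I: μ=10.2, E[X²]=208.08; II: μ=13.05, E[X²]=179.143; III: μ=10.95, E[X²]=123.003; IV: μ=3.1, E[X²]=19.22.
E[X] = 0.34·10.2 + 0.13·13.05 + 0.24·10.95 + 0.29·3.1 = 8.6915.
E[X²] = 0.34·208.08 + 0.13·179.143 + 0.24·123.003 + 0.29·19.22 = 129.13.
Var(X) = E[X²] − (E[X])² = 129.13 − 75.5422 = 53.5883.
SD(X) = √53.5883 = 7.3204.

7.3204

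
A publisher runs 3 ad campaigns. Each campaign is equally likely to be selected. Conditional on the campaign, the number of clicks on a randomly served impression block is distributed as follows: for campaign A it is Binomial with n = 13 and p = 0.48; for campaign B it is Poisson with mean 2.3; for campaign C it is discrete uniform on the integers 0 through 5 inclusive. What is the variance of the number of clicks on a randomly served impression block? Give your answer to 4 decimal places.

6.1040

Per component, A: μ=6.24, E[X²]=42.1824; B: μ=2.3, E[X²]=7.59; C: μ=2.5, E[X²]=9.16667.
E[X] = 0.333333·6.24 + 0.333333·2.3 + 0.333333·2.5 = 3.68.
E[X²] = 0.333333·42.1824 + 0.333333·7.59 + 0.333333·9.16667 = 19.6464.
Var(X) = E[X²] − (E[X])² = 19.6464 − 13.5424 = 6.10396.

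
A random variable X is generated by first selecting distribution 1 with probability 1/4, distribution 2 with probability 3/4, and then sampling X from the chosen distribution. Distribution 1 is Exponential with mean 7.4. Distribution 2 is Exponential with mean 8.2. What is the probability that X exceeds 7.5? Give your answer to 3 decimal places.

0.391

Conditional on each component, P(X > 7.5): 1: 0.362942; 2: 0.400663.
By total probability, P(X > 7.5) = 0.25·0.362942 + 0.75·0.400663 = 0.391233.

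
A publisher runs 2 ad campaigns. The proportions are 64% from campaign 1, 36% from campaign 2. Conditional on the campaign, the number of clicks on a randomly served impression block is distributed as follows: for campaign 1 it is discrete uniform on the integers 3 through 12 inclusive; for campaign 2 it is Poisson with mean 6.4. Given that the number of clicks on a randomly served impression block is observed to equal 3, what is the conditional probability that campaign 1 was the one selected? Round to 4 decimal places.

Likelihoods P(X=3 | ·): 1: 0.1; 2: 0.0725945.
Posterior ∝ prior × likelihood. Numerator for 1: 0.64·0.1 = 0.064.
Normalizing constant: 0.64·0.1 + 0.36·0.0725945 = 0.090134.
P(1 | observation) = 0.064 / 0.090134 = 0.710054.

0.7101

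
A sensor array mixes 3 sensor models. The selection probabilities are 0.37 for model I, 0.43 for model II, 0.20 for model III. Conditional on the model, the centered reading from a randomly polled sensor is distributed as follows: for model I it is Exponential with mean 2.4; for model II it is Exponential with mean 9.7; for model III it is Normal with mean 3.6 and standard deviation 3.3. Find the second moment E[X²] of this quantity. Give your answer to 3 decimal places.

89.950

For each component E[X²] = Var + (mean)², giving I: 11.52; II: 188.18; III: 23.85.
Overall E[X²] = 0.37·11.52 + 0.43·188.18 + 0.2·23.85 = 89.9498.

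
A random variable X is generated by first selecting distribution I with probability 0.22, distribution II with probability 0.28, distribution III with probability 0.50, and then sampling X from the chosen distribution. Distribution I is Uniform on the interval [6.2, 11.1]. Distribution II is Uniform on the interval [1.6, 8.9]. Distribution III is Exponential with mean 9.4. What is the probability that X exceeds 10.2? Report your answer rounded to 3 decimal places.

0.209

Conditional on each component, P(X > 10.2): I: 0.183673; II: 0; III: 0.337866.
By total probability, P(X > 10.2) = 0.22·0.183673 + 0.28·0 + 0.5·0.337866 = 0.209341.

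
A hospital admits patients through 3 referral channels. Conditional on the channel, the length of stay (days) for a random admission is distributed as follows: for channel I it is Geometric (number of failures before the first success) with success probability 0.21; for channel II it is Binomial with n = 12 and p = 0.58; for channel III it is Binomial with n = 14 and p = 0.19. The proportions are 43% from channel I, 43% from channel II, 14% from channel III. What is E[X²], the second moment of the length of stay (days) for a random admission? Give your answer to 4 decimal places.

37.1674

For each component E[X²] = Var + (mean)², giving I: 32.0658; II: 51.3648; III: 9.2302.
Overall E[X²] = 0.43·32.0658 + 0.43·51.3648 + 0.14·9.2302 = 37.1674.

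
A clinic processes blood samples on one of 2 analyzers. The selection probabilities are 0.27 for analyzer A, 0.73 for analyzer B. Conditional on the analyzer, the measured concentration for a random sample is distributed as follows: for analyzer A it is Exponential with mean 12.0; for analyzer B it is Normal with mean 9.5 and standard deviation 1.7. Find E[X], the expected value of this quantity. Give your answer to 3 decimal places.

10.175

Component means — A: 12; B: 9.5.
E[X] = 0.27·12 + 0.73·9.5 = 10.175.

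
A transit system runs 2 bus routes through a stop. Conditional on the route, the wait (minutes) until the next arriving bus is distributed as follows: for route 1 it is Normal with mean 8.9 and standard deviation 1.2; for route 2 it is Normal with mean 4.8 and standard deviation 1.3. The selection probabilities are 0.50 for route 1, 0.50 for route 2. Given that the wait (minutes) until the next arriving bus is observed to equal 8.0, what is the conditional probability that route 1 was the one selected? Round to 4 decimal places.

Likelihoods f(8.0 | ·): 1: 0.250948; 2: 0.0148332.
Posterior ∝ prior × likelihood. Numerator for 1: 0.5·0.250948 = 0.125474.
Normalizing constant: 0.5·0.250948 + 0.5·0.0148332 = 0.132891.
P(1 | observation) = 0.125474 / 0.132891 = 0.94419.

0.9442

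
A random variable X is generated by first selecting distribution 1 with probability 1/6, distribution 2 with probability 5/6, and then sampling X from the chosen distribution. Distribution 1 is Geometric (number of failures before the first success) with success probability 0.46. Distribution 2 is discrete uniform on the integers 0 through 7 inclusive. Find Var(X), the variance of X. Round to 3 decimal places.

5.552

Per component, 1: μ=1.17391, E[X²]=3.93006; 2: μ=3.5, E[X²]=17.5.
E[X] = 0.166667·1.17391 + 0.833333·3.5 = 3.11232.
E[X²] = 0.166667·3.93006 + 0.833333·17.5 = 15.2383.
Var(X) = E[X²] − (E[X])² = 15.2383 − 9.68653 = 5.55181.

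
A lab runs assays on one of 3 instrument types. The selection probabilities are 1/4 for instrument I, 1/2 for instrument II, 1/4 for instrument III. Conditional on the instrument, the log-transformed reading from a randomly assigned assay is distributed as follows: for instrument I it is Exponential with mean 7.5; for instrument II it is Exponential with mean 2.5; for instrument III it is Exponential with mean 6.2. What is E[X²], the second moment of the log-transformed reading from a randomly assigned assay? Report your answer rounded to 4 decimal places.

53.5950

For each component E[X²] = Var + (mean)², giving I: 112.5; II: 12.5; III: 76.88.
Overall E[X²] = 0.25·112.5 + 0.5·12.5 + 0.25·76.88 = 53.595.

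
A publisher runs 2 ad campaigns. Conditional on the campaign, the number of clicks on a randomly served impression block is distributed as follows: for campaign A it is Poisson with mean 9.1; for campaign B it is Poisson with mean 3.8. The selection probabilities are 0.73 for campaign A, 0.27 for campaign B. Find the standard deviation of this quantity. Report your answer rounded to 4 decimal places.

Per component, A: μ=9.1, E[X²]=91.91; B: μ=3.8, E[X²]=18.24.
E[X] = 0.73·9.1 + 0.27·3.8 = 7.669.
E[X²] = 0.73·91.91 + 0.27·18.24 = 72.0191.
Var(X) = E[X²] − (E[X])² = 72.0191 − 58.8136 = 13.2055.
SD(X) = √13.2055 = 3.63394.

3.6339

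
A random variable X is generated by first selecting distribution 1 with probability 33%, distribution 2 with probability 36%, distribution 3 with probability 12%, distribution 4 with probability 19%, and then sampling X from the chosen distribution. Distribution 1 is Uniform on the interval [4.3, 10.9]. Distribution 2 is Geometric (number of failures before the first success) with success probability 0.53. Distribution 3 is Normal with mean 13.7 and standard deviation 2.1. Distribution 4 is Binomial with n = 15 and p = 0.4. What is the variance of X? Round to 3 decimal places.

Per component, 1: μ=7.6, E[X²]=61.39; 2: μ=0.886792, E[X²]=2.45959; 3: μ=13.7, E[X²]=192.1; 4: μ=6, E[X²]=39.6.
E[X] = 0.33·7.6 + 0.36·0.886792 + 0.12·13.7 + 0.19·6 = 5.61125.
E[X²] = 0.33·61.39 + 0.36·2.45959 + 0.12·192.1 + 0.19·39.6 = 51.7202.
Var(X) = E[X²] − (E[X])² = 51.7202 − 31.4861 = 20.2341.

20.234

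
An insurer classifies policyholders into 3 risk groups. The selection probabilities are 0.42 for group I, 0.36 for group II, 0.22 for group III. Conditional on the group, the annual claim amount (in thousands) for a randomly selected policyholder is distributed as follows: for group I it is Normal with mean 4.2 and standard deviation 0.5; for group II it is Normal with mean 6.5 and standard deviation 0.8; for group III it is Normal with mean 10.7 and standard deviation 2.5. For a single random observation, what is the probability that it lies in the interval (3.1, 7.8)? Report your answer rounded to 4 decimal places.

0.7822

Conditional on each group, P(3.1 < X < 7.8): I: 0.986097; II: 0.947908; III: 0.121842.
By total probability, P(3.1 < X < 7.8) = 0.42·0.986097 + 0.36·0.947908 + 0.22·0.121842 = 0.782213.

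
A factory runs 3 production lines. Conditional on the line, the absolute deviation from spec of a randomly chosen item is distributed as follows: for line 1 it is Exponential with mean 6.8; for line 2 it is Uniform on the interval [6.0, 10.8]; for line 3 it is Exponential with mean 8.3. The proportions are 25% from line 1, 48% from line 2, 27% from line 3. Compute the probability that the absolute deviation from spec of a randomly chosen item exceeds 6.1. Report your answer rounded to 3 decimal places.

Conditional on each line, P(X > 6.1): 1: 0.407767; 2: 0.979167; 3: 0.479534.
By total probability, P(X > 6.1) = 0.25·0.407767 + 0.48·0.979167 + 0.27·0.479534 = 0.701416.

0.701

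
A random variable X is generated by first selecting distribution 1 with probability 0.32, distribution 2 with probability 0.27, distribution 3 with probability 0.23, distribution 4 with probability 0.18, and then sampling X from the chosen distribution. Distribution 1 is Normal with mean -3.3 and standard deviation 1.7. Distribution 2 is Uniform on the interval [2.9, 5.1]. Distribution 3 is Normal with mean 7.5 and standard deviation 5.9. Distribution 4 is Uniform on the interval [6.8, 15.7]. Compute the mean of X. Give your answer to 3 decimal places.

Component means — 1: -3.3; 2: 4; 3: 7.5; 4: 11.25.
E[X] = 0.32·-3.3 + 0.27·4 + 0.23·7.5 + 0.18·11.25 = 3.774.

3.774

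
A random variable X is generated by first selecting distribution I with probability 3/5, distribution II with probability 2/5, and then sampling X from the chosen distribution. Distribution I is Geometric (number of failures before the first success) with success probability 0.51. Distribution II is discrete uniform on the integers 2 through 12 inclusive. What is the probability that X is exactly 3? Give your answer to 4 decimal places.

Conditional on each component, P(X = 3): I: 0.060001; II: 0.0909091.
By total probability, P(X = 3) = 0.6·0.060001 + 0.4·0.0909091 = 0.0723642.

0.0724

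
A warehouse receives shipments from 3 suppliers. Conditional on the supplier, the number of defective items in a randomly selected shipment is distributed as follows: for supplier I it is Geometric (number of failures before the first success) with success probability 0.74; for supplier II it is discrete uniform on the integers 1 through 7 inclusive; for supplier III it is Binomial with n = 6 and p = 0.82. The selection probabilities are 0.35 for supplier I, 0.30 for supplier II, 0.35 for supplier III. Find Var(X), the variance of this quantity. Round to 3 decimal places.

Per component, I: μ=0.351351, E[X²]=0.598247; II: μ=4, E[X²]=20; III: μ=4.92, E[X²]=25.092.
E[X] = 0.35·0.351351 + 0.3·4 + 0.35·4.92 = 3.04497.
E[X²] = 0.35·0.598247 + 0.3·20 + 0.35·25.092 = 14.9916.
Var(X) = E[X²] − (E[X])² = 14.9916 − 9.27186 = 5.71973.

5.720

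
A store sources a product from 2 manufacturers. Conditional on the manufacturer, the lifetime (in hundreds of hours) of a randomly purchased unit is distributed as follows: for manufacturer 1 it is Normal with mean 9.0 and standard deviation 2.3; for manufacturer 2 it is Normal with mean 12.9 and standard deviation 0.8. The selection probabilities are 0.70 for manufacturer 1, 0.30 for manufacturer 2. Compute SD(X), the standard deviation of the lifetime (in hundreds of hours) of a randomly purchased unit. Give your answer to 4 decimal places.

Per component, 1: μ=9, E[X²]=86.29; 2: μ=12.9, E[X²]=167.05.
E[X] = 0.7·9 + 0.3·12.9 = 10.17.
E[X²] = 0.7·86.29 + 0.3·167.05 = 110.518.
Var(X) = E[X²] − (E[X])² = 110.518 − 103.429 = 7.0891.
SD(X) = √7.0891 = 2.66254.

2.6625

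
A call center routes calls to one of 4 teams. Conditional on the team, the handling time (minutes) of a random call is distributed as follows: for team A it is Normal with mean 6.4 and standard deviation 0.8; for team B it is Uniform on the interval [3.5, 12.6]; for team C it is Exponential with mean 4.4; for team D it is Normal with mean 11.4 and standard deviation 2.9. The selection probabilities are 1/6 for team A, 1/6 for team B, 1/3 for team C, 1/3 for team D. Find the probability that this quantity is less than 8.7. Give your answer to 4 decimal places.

0.6074

Conditional on each team, P(X < 8.7): A: 0.99798; B: 0.571429; C: 0.861554; D: 0.175918.
By total probability, P(X < 8.7) = 0.166667·0.99798 + 0.166667·0.571429 + 0.333333·0.861554 + 0.333333·0.175918 = 0.607392.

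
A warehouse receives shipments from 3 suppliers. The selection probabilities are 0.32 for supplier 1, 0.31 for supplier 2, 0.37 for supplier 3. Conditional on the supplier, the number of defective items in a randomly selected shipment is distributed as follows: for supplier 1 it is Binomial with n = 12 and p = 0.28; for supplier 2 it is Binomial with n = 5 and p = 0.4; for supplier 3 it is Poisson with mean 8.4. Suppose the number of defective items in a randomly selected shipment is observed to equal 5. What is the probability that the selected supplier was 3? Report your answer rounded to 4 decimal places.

Likelihoods P(X=5 | ·): 1: 0.136723; 2: 0.01024; 3: 0.0783685.
Posterior ∝ prior × likelihood. Numerator for 3: 0.37·0.0783685 = 0.0289963.
Normalizing constant: 0.32·0.136723 + 0.31·0.01024 + 0.37·0.0783685 = 0.0759222.
P(3 | observation) = 0.0289963 / 0.0759222 = 0.381922.

0.3819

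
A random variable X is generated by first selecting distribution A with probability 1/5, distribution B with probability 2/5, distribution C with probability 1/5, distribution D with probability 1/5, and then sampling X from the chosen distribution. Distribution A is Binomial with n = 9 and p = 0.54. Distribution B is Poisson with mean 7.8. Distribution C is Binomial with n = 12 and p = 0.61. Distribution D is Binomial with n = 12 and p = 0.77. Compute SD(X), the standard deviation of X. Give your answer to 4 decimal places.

2.5682

Per component, A: μ=4.86, E[X²]=25.8552; B: μ=7.8, E[X²]=68.64; C: μ=7.32, E[X²]=56.4372; D: μ=9.24, E[X²]=87.5028.
E[X] = 0.2·4.86 + 0.4·7.8 + 0.2·7.32 + 0.2·9.24 = 7.404.
E[X²] = 0.2·25.8552 + 0.4·68.64 + 0.2·56.4372 + 0.2·87.5028 = 61.415.
Var(X) = E[X²] − (E[X])² = 61.415 − 54.8192 = 6.59582.
SD(X) = √6.59582 = 2.56823.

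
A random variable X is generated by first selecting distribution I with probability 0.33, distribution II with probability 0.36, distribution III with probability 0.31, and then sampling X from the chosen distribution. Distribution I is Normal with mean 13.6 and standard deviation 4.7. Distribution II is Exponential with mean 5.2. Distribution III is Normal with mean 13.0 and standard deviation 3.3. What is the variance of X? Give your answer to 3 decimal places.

35.609

Per component, I: μ=13.6, E[X²]=207.05; II: μ=5.2, E[X²]=54.08; III: μ=13, E[X²]=179.89.
E[X] = 0.33·13.6 + 0.36·5.2 + 0.31·13 = 10.39.
E[X²] = 0.33·207.05 + 0.36·54.08 + 0.31·179.89 = 143.561.
Var(X) = E[X²] − (E[X])² = 143.561 − 107.952 = 35.6091.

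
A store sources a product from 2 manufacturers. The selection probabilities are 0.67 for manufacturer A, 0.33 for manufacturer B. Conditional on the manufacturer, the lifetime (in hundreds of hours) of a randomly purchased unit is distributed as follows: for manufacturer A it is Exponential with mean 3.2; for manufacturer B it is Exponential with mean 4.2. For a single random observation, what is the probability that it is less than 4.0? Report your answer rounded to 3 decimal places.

Conditional on each manufacturer, P(X < 4.0): A: 0.713495; B: 0.614179.
By total probability, P(X < 4.0) = 0.67·0.713495 + 0.33·0.614179 = 0.680721.

0.681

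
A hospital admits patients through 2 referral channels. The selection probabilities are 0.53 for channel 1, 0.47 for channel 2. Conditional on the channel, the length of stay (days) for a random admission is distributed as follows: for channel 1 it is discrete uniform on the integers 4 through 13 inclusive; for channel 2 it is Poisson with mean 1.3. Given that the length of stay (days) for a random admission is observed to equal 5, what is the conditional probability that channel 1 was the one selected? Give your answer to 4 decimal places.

0.9304

Likelihoods P(X=5 | ·): 1: 0.1; 2: 0.00843243.
Posterior ∝ prior × likelihood. Numerator for 1: 0.53·0.1 = 0.053.
Normalizing constant: 0.53·0.1 + 0.47·0.00843243 = 0.0569632.
P(1 | observation) = 0.053 / 0.0569632 = 0.930425.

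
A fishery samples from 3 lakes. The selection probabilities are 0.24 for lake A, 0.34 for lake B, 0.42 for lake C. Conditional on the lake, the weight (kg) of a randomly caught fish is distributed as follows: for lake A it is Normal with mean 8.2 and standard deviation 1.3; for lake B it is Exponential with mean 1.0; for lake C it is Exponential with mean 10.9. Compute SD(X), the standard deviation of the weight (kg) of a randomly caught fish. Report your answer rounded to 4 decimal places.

Per component, A: μ=8.2, E[X²]=68.93; B: μ=1, E[X²]=2; C: μ=10.9, E[X²]=237.62.
E[X] = 0.24·8.2 + 0.34·1 + 0.42·10.9 = 6.886.
E[X²] = 0.24·68.93 + 0.34·2 + 0.42·237.62 = 117.024.
Var(X) = E[X²] − (E[X])² = 117.024 − 47.417 = 69.6066.
SD(X) = √69.6066 = 8.34306.

8.3431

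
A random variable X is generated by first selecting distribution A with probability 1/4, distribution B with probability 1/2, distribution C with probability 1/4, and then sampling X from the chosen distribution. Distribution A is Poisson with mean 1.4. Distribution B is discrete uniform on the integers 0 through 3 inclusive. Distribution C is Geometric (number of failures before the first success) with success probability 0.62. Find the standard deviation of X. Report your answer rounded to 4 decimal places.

Per component, A: μ=1.4, E[X²]=3.36; B: μ=1.5, E[X²]=3.5; C: μ=0.612903, E[X²]=1.3642.
E[X] = 0.25·1.4 + 0.5·1.5 + 0.25·0.612903 = 1.25323.
E[X²] = 0.25·3.36 + 0.5·3.5 + 0.25·1.3642 = 2.93105.
Var(X) = E[X²] − (E[X])² = 2.93105 − 1.57057 = 1.36048.
SD(X) = √1.36048 = 1.16639.

1.1664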